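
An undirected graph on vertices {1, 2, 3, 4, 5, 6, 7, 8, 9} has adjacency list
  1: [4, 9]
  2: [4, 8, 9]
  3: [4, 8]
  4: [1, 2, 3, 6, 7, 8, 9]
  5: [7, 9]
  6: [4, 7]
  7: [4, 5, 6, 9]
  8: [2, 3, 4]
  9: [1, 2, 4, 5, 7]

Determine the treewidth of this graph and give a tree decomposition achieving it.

Treewidth 2.
Bags: B1 = {4, 7, 9}  B2 = {2, 4, 9}  B3 = {5, 7, 9}  B4 = {2, 4, 8}  B5 = {4, 6, 7}  B6 = {1, 4, 9}  B7 = {3, 4, 8}
Tree: B1–B2, B1–B3, B2–B4, B1–B5, B1–B6, B4–B7

The largest bag has 3 vertices, giving width 2; this decomposition certifies tw(G) ≤ 2. Conversely, {2, 4, 8} is a clique of size 3, and the vertices of any clique must share a bag in every tree decomposition; so some bag has ≥ 3 vertices and tw(G) ≥ 2. Therefore the treewidth is 2.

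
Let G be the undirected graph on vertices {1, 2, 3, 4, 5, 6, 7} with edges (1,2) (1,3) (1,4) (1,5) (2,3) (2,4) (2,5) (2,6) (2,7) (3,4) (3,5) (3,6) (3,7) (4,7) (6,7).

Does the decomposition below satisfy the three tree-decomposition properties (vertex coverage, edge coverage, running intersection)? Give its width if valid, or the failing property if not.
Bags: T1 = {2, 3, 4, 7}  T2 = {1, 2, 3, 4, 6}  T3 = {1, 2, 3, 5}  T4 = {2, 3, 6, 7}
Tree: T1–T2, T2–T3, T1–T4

No — bags containing vertex 6 are not connected in the tree.

A tree decomposition must satisfy three properties: every vertex lies in some bag; for every edge, both endpoints lie together in some bag; and for every vertex, the bags containing it form a connected subtree. Here bags containing vertex 6 are not connected in the tree, so the decomposition is invalid.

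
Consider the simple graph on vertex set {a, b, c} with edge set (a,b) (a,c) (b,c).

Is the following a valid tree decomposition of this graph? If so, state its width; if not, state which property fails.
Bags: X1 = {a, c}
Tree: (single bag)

A tree decomposition must satisfy three properties: every vertex lies in some bag; for every edge, both endpoints lie together in some bag; and for every vertex, the bags containing it form a connected subtree. Here vertex b appears in no bag, so the decomposition is invalid.

No — vertex b appears in no bag.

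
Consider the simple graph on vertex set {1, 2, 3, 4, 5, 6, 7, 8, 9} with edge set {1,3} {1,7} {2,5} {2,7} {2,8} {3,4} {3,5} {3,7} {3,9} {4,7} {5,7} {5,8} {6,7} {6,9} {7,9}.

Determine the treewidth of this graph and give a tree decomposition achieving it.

Each bag holds 3 vertices, so the decomposition has width 2, which upper-bounds the treewidth. For the lower bound, the 3 vertices {2, 5, 8} are pairwise adjacent, and any tree decomposition puts a clique entirely inside one bag — forcing width ≥ 2. Combining the bounds, tw(G) = 2.

Treewidth 2.
One optimal decomposition is:
Bags: B1 = {3, 5, 7}  B2 = {2, 5, 7}  B3 = {3, 7, 9}  B4 = {2, 5, 8}  B5 = {1, 3, 7}  B6 = {3, 4, 7}  B7 = {6, 7, 9}
Tree: B1–B2, B1–B3, B2–B4, B3–B5, B3–B6, B3–B7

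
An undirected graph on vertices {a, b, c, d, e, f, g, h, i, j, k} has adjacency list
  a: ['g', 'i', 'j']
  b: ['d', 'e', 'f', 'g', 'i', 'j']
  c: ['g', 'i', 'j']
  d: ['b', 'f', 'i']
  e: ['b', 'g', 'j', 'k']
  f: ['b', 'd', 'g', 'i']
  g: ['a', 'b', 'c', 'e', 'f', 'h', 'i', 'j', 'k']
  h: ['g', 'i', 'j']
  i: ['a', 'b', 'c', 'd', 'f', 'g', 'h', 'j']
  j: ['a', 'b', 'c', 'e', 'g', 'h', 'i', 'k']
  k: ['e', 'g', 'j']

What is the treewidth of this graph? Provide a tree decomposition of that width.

Every bag has size at most 4, so the width is 4 − 1 = 3 and tw(G) ≤ 3. Conversely, {b, d, f, i} is a clique of size 4, and the vertices of any clique must share a bag in every tree decomposition; so some bag has ≥ 4 vertices and tw(G) ≥ 3. Hence tw(G) = 3 exactly.

Treewidth 3.
One optimal decomposition is:
Bags: B1 = {b, g, i, j}  B2 = {b, e, g, j}  B3 = {b, f, g, i}  B4 = {c, g, i, j}  B5 = {e, g, j, k}  B6 = {b, d, f, i}  B7 = {a, g, i, j}  B8 = {g, h, i, j}
Tree: B1–B2, B1–B3, B1–B4, B2–B5, B3–B6, B1–B7, B1–B8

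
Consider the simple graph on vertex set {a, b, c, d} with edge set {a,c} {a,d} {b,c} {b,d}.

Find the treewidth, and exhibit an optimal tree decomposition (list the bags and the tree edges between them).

The largest bag has 3 vertices, giving width 2; this decomposition certifies tw(G) ≤ 2. For the lower bound, G contains the cycle a–c–b–d–a, so G is not a forest; only forests have treewidth ≤ 1, hence tw(G) ≥ 2. Hence tw(G) = 2 exactly.

Treewidth 2.
One optimal decomposition is:
Bags: B1 = {a, b, c}  B2 = {a, b, d}
Tree: B1–B2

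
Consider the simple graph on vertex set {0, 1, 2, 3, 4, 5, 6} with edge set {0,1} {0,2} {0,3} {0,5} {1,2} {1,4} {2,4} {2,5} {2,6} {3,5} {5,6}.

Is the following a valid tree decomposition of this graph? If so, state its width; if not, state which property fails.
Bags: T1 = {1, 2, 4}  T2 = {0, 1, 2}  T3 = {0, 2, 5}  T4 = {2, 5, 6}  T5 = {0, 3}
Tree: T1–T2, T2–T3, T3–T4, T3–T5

No — edge (5,3) lies in no bag.

A tree decomposition must satisfy three properties: every vertex lies in some bag; for every edge, both endpoints lie together in some bag; and for every vertex, the bags containing it form a connected subtree. Here edge (5,3) lies in no bag, so the decomposition is invalid.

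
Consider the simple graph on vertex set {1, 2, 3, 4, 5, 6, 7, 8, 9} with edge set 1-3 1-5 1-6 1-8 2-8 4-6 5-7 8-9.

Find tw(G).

A width-1 tree decomposition is:
Bags: B1 = {1, 8}  B2 = {1, 3}  B3 = {1, 5}  B4 = {8, 9}  B5 = {1, 6}  B6 = {5, 7}  B7 = {4, 6}  B8 = {2, 8}
Tree: B1–B2, B2–B3, B1–B4, B3–B5, B3–B6, B5–B7, B1–B8
Every bag has size at most 2, so the width is 2 − 1 = 1 and tw(G) ≤ 1. Since G has at least one edge (e.g. 1–8), it is not an edgeless graph, so tw(G) ≥ 1. The upper and lower bounds meet at 1, so that is the treewidth.

1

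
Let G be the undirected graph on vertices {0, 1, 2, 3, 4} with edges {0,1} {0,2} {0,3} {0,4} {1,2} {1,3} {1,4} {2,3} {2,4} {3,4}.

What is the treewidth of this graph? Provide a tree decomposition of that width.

Treewidth 4.
Bags: B1 = {0, 1, 2, 3, 4}
Tree: (single bag)

A single bag containing all 5 vertices is trivially a valid decomposition of width 4. On the other hand G contains the 5-clique {0, 1, 2, 3, 4}. A clique must lie in a single bag of any decomposition, so no decomposition can have width below 4. Combining the bounds, tw(G) = 4.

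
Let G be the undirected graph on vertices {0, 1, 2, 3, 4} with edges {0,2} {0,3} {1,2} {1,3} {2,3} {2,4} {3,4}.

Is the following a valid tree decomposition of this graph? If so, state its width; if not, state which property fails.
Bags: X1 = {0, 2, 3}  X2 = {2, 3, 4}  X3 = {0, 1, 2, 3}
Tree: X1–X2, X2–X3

A tree decomposition must satisfy three properties: every vertex lies in some bag; for every edge, both endpoints lie together in some bag; and for every vertex, the bags containing it form a connected subtree. Here bags containing vertex 0 are not connected in the tree, so the decomposition is invalid.

No — bags containing vertex 0 are not connected in the tree.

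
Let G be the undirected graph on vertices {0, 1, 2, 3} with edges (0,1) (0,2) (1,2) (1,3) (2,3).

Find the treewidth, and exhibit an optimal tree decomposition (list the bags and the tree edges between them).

Treewidth 2.
One such decomposition:
Bags: B1 = {0, 1, 2}  B2 = {1, 2, 3}
Tree: B1–B2

Every bag has size at most 3, so the width is 3 − 1 = 2 and tw(G) ≤ 2. On the other hand G contains the 3-clique {0, 1, 2}. A clique must lie in a single bag of any decomposition, so no decomposition can have width below 2. Therefore the treewidth is 2.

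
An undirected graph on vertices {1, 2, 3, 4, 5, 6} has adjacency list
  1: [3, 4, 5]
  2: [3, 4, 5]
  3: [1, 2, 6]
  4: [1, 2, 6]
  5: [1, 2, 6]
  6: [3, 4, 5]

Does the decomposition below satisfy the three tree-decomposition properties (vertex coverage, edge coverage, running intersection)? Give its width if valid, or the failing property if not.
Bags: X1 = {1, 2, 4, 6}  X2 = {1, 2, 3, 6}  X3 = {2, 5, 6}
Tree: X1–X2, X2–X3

A tree decomposition must satisfy three properties: every vertex lies in some bag; for every edge, both endpoints lie together in some bag; and for every vertex, the bags containing it form a connected subtree. Here edge (1,5) lies in no bag, so the decomposition is invalid.

No — edge (1,5) lies in no bag.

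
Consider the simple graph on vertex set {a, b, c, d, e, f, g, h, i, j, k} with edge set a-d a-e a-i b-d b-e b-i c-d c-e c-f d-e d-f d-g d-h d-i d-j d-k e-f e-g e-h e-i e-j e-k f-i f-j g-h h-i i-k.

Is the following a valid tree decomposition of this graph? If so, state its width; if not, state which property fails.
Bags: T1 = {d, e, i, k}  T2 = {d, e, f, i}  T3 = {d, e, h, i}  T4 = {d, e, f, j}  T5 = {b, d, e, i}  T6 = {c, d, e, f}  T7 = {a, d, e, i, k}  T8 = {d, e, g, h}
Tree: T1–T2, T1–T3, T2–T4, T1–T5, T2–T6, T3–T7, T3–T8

A tree decomposition must satisfy three properties: every vertex lies in some bag; for every edge, both endpoints lie together in some bag; and for every vertex, the bags containing it form a connected subtree. Here bags containing vertex k are not connected in the tree, so the decomposition is invalid.

No — bags containing vertex k are not connected in the tree.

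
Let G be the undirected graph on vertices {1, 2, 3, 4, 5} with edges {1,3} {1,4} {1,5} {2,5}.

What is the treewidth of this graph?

A width-1 tree decomposition is:
Bags: B1 = {1, 5}  B2 = {1, 4}  B3 = {2, 5}  B4 = {1, 3}
Tree: B1–B2, B1–B3, B1–B4
Each bag holds 2 vertices, so the decomposition has width 1, which upper-bounds the treewidth. G has an edge, so its treewidth is at least 1. Hence tw(G) = 1 exactly.

1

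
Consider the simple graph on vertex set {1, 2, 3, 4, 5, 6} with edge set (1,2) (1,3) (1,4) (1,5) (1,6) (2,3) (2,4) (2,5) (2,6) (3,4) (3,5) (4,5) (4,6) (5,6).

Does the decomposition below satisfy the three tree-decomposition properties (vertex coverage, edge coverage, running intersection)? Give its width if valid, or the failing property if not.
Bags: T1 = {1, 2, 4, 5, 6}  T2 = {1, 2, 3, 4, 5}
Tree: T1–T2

Vertex coverage: the bags together contain {1, 2, 3, 4, 5, 6}, the full vertex set. Edge coverage: each edge of G has both endpoints in at least one bag. Running intersection: for every vertex, the bags containing it form a connected subtree. All three properties hold, so this is a valid tree decomposition of width max|bag| − 1 = 4, and hence tw(G) ≤ 4.

Yes; width 4.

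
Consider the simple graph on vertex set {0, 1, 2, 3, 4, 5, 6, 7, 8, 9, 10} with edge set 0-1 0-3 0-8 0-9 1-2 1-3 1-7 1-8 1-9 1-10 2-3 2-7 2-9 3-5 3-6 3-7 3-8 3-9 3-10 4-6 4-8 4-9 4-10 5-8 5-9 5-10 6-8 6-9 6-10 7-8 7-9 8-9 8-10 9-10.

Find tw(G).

4

A width-4 tree decomposition is:
Bags: B1 = {1, 3, 7, 8, 9}  B2 = {1, 3, 8, 9, 10}  B3 = {3, 5, 8, 9, 10}  B4 = {3, 6, 8, 9, 10}  B5 = {4, 6, 8, 9, 10}  B6 = {0, 1, 3, 8, 9}  B7 = {1, 2, 3, 7, 9}
Tree: B1–B2, B2–B3, B3–B4, B4–B5, B2–B6, B1–B7
The largest bag has 5 vertices, giving width 4; this decomposition certifies tw(G) ≤ 4. Conversely, {0, 1, 3, 8, 9} is a clique of size 5, and the vertices of any clique must share a bag in every tree decomposition; so some bag has ≥ 5 vertices and tw(G) ≥ 4. Therefore the treewidth is 4.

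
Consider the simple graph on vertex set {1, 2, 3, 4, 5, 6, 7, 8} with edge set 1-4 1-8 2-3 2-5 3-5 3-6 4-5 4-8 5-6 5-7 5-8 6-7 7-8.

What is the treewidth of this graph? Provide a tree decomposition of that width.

Treewidth 2.
One such decomposition:
Bags: B1 = {5, 6, 7}  B2 = {3, 5, 6}  B3 = {5, 7, 8}  B4 = {2, 3, 5}  B5 = {4, 5, 8}  B6 = {1, 4, 8}
Tree: B1–B2, B1–B3, B2–B4, B3–B5, B5–B6

Every bag has size at most 3, so the width is 3 − 1 = 2 and tw(G) ≤ 2. On the other hand G contains the 3-clique {1, 4, 8}. A clique must lie in a single bag of any decomposition, so no decomposition can have width below 2. The upper and lower bounds meet at 2, so that is the treewidth.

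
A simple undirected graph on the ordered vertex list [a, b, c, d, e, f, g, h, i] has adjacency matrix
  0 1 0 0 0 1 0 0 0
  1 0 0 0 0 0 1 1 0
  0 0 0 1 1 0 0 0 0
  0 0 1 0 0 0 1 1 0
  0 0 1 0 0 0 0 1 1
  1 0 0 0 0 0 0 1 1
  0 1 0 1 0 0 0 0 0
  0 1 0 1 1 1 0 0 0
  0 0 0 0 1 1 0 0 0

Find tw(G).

3

A width-3 tree decomposition is:
Bags: B1 = {c, d, e, g}  B2 = {d, e, g, h}  B3 = {b, e, g, h}  B4 = {b, e, h, i}  B5 = {b, f, h, i}  B6 = {a, b, f, i}
Tree: B1–B2, B2–B3, B3–B4, B4–B5, B5–B6
Each bag holds 4 vertices, so the decomposition has width 3, which upper-bounds the treewidth. For the lower bound: the 4 vertex sets {c,d,g}, {e}, {h}, {a,b,f,i} are disjoint, each induces a connected subgraph, and every pair is joined by at least one edge of G. Contracting each set to a single vertex therefore yields K_{4} as a minor, and since treewidth is minor-monotone, tw(G) ≥ tw(K_{4}) = 3. Hence tw(G) = 3 exactly.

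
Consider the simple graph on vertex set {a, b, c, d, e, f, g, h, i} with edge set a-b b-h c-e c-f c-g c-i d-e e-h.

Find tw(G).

1

A width-1 tree decomposition is:
Bags: B1 = {c, e}  B2 = {c, f}  B3 = {c, i}  B4 = {c, g}  B5 = {e, h}  B6 = {b, h}  B7 = {a, b}  B8 = {d, e}
Tree: B1–B2, B1–B3, B3–B4, B1–B5, B5–B6, B6–B7, B1–B8
The largest bag has 2 vertices, giving width 1; this decomposition certifies tw(G) ≤ 1. Any graph with an edge has treewidth ≥ 1, and G has the edge e–c. Combining the bounds, tw(G) = 1.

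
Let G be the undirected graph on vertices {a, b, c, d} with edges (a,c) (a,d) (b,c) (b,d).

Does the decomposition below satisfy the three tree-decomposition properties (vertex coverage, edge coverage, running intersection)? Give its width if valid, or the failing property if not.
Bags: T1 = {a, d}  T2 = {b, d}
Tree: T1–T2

A tree decomposition must satisfy three properties: every vertex lies in some bag; for every edge, both endpoints lie together in some bag; and for every vertex, the bags containing it form a connected subtree. Here vertex c appears in no bag, so the decomposition is invalid.

No — vertex c appears in no bag.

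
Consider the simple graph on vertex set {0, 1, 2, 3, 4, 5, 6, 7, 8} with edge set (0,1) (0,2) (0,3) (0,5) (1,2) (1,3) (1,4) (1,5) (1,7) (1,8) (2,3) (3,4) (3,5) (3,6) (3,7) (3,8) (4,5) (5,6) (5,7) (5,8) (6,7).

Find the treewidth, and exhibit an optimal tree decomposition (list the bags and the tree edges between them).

Treewidth 3.
One optimal decomposition is:
Bags: B1 = {0, 1, 3, 5}  B2 = {1, 3, 5, 7}  B3 = {1, 3, 5, 8}  B4 = {0, 1, 2, 3}  B5 = {1, 3, 4, 5}  B6 = {3, 5, 6, 7}
Tree: B1–B2, B2–B3, B1–B4, B3–B5, B2–B6

Every bag has size at most 4, so the width is 4 − 1 = 3 and tw(G) ≤ 3. On the other hand G contains the 4-clique {0, 1, 2, 3}. A clique must lie in a single bag of any decomposition, so no decomposition can have width below 3. Combining the bounds, tw(G) = 3.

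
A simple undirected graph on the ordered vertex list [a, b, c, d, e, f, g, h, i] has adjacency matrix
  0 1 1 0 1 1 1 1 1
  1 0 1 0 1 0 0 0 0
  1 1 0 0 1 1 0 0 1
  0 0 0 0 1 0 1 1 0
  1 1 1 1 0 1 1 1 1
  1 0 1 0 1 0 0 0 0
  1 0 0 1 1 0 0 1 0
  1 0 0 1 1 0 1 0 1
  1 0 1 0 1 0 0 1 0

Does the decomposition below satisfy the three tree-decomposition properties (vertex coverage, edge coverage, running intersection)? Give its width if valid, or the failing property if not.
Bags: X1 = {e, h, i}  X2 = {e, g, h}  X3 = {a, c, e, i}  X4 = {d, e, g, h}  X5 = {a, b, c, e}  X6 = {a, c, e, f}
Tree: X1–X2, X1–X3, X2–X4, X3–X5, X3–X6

No — edge (a,h) lies in no bag.

A tree decomposition must satisfy three properties: every vertex lies in some bag; for every edge, both endpoints lie together in some bag; and for every vertex, the bags containing it form a connected subtree. Here edge (a,h) lies in no bag, so the decomposition is invalid.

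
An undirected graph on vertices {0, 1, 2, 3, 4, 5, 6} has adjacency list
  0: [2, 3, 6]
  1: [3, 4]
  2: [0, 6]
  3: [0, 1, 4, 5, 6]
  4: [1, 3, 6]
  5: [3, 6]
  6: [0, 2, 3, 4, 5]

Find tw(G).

A width-2 tree decomposition is:
Bags: B1 = {3, 4, 6}  B2 = {3, 5, 6}  B3 = {1, 3, 4}  B4 = {0, 3, 6}  B5 = {0, 2, 6}
Tree: B1–B2, B1–B3, B1–B4, B4–B5
Each bag holds 3 vertices, so the decomposition has width 2, which upper-bounds the treewidth. For the lower bound, the 3 vertices {0, 2, 6} are pairwise adjacent, and any tree decomposition puts a clique entirely inside one bag — forcing width ≥ 2. The upper and lower bounds meet at 2, so that is the treewidth.

2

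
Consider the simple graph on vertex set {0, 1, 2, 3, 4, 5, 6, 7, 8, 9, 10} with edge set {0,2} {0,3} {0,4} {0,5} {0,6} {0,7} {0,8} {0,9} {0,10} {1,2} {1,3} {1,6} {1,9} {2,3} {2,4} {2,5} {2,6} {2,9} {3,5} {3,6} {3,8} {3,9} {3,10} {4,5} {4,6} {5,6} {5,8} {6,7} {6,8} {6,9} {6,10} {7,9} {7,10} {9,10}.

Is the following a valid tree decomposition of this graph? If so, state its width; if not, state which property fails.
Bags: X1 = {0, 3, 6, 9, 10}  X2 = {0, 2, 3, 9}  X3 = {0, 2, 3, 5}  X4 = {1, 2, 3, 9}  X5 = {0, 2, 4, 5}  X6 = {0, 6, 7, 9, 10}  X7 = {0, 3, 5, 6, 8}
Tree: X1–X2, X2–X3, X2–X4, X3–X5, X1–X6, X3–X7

A tree decomposition must satisfy three properties: every vertex lies in some bag; for every edge, both endpoints lie together in some bag; and for every vertex, the bags containing it form a connected subtree. Here edge (6,2) lies in no bag, so the decomposition is invalid.

No — edge (6,2) lies in no bag.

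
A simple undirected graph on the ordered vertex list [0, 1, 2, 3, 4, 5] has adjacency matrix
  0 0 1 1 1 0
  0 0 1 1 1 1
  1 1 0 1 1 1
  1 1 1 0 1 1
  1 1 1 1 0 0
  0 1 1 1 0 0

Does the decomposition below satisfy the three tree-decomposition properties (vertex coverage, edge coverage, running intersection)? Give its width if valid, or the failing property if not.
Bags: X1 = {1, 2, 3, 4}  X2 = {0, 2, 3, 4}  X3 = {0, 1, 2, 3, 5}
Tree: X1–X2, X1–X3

No — bags containing vertex 0 are not connected in the tree.

A tree decomposition must satisfy three properties: every vertex lies in some bag; for every edge, both endpoints lie together in some bag; and for every vertex, the bags containing it form a connected subtree. Here bags containing vertex 0 are not connected in the tree, so the decomposition is invalid.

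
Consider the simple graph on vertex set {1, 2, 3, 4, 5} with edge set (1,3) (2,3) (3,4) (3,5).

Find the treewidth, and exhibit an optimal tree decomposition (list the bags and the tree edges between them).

Each bag holds 2 vertices, so the decomposition has width 1, which upper-bounds the treewidth. Since G has at least one edge (e.g. 3–5), it is not an edgeless graph, so tw(G) ≥ 1. The upper and lower bounds meet at 1, so that is the treewidth.

Treewidth 1.
One optimal decomposition is:
Bags: B1 = {3, 5}  B2 = {3, 4}  B3 = {2, 3}  B4 = {1, 3}
Tree: B1–B2, B1–B3, B2–B4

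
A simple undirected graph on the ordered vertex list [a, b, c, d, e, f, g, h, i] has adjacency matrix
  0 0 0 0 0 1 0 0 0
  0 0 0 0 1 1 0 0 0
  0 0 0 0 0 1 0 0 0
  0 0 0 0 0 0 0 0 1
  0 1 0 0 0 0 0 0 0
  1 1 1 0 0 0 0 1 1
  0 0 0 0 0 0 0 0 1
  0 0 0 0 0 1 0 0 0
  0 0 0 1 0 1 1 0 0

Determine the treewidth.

A width-1 tree decomposition is:
Bags: B1 = {f, i}  B2 = {c, f}  B3 = {f, h}  B4 = {b, f}  B5 = {b, e}  B6 = {g, i}  B7 = {a, f}  B8 = {d, i}
Tree: B1–B2, B2–B3, B3–B4, B4–B5, B1–B6, B2–B7, B1–B8
Every bag has size at most 2, so the width is 2 − 1 = 1 and tw(G) ≤ 1. Any graph with an edge has treewidth ≥ 1, and G has the edge f–i. Therefore the treewidth is 1.

1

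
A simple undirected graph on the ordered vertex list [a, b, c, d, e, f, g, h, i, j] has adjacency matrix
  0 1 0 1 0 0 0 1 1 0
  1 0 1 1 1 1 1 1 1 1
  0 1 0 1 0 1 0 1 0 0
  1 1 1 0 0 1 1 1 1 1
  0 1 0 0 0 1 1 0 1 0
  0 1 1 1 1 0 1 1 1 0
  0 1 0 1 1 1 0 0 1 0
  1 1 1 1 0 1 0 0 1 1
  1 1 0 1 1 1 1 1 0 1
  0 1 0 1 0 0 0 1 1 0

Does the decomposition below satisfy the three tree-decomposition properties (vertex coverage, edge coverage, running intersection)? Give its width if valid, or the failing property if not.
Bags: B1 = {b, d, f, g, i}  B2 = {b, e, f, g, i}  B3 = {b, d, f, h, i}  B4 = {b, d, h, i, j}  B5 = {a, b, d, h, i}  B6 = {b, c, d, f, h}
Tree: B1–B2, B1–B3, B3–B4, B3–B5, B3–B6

Every vertex of G appears in some bag (union = {a, b, c, d, e, f, g, h, i, j}); every edge is covered by a bag; and for each vertex v the set of bags containing v is connected in the bag tree. The decomposition is therefore valid. The largest bag has 5 vertices, so the width is 4.

Yes; width 4.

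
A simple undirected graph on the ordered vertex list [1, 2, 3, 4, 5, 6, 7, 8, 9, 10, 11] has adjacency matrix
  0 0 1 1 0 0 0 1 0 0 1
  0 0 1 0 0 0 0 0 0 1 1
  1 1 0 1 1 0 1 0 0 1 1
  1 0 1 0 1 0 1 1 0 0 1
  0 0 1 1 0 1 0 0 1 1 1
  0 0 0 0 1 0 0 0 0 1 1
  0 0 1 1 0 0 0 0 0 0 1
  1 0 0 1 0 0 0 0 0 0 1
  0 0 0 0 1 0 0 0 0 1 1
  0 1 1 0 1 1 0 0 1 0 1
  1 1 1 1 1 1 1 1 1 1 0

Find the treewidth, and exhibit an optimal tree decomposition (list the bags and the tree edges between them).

Treewidth 3.
Bags: B1 = {3, 4, 5, 11}  B2 = {1, 3, 4, 11}  B3 = {3, 4, 7, 11}  B4 = {3, 5, 10, 11}  B5 = {5, 9, 10, 11}  B6 = {1, 4, 8, 11}  B7 = {5, 6, 10, 11}  B8 = {2, 3, 10, 11}
Tree: B1–B2, B2–B3, B1–B4, B4–B5, B2–B6, B4–B7, B4–B8

Each bag holds 4 vertices, so the decomposition has width 3, which upper-bounds the treewidth. For the lower bound, the 4 vertices {1, 4, 8, 11} are pairwise adjacent, and any tree decomposition puts a clique entirely inside one bag — forcing width ≥ 3. Therefore the treewidth is 3.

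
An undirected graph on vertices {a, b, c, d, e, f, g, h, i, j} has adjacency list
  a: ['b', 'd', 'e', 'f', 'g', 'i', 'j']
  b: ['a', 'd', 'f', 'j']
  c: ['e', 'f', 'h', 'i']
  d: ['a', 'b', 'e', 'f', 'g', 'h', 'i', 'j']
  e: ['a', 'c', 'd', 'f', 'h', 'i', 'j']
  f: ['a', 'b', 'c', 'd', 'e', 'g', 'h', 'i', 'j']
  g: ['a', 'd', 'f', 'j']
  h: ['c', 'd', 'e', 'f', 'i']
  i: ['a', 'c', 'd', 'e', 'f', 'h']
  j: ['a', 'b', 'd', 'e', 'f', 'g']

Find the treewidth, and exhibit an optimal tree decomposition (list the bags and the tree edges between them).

Treewidth 4.
One optimal decomposition is:
Bags: B1 = {a, d, f, g, j}  B2 = {a, b, d, f, j}  B3 = {a, d, e, f, j}  B4 = {a, d, e, f, i}  B5 = {d, e, f, h, i}  B6 = {c, e, f, h, i}
Tree: B1–B2, B1–B3, B3–B4, B4–B5, B5–B6

The largest bag has 5 vertices, giving width 4; this decomposition certifies tw(G) ≤ 4. Conversely, {d, e, f, h, i} is a clique of size 5, and the vertices of any clique must share a bag in every tree decomposition; so some bag has ≥ 5 vertices and tw(G) ≥ 4. The upper and lower bounds meet at 4, so that is the treewidth.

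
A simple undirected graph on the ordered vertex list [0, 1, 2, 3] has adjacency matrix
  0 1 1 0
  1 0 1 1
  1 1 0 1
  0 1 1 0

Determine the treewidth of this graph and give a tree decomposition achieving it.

Treewidth 2.
Bags: B1 = {1, 2, 3}  B2 = {0, 1, 2}
Tree: B1–B2

Each bag holds 3 vertices, so the decomposition has width 2, which upper-bounds the treewidth. For the lower bound, the 3 vertices {0, 1, 2} are pairwise adjacent, and any tree decomposition puts a clique entirely inside one bag — forcing width ≥ 2. Combining the bounds, tw(G) = 2.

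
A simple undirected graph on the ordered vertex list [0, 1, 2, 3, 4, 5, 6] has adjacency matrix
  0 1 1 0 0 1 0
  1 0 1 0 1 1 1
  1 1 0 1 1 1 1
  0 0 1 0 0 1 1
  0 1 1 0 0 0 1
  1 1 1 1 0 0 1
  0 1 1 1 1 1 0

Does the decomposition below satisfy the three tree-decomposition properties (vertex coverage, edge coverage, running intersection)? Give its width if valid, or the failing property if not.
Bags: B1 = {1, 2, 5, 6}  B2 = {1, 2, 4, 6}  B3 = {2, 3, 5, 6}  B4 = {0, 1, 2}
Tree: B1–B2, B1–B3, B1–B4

A tree decomposition must satisfy three properties: every vertex lies in some bag; for every edge, both endpoints lie together in some bag; and for every vertex, the bags containing it form a connected subtree. Here edge (5,0) lies in no bag, so the decomposition is invalid.

No — edge (5,0) lies in no bag.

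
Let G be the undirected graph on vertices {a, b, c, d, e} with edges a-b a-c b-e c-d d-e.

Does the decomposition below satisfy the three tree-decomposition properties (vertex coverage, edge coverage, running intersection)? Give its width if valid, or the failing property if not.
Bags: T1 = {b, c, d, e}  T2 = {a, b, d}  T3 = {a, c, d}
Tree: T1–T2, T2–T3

No — bags containing vertex c are not connected in the tree.

A tree decomposition must satisfy three properties: every vertex lies in some bag; for every edge, both endpoints lie together in some bag; and for every vertex, the bags containing it form a connected subtree. Here bags containing vertex c are not connected in the tree, so the decomposition is invalid.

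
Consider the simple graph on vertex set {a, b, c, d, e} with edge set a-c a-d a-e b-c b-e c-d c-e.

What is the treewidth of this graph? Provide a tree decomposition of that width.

Treewidth 2.
One such decomposition:
Bags: B1 = {a, c, e}  B2 = {b, c, e}  B3 = {a, c, d}
Tree: B1–B2, B1–B3

The largest bag has 3 vertices, giving width 2; this decomposition certifies tw(G) ≤ 2. On the other hand G contains the 3-clique {a, c, d}. A clique must lie in a single bag of any decomposition, so no decomposition can have width below 2. The upper and lower bounds meet at 2, so that is the treewidth.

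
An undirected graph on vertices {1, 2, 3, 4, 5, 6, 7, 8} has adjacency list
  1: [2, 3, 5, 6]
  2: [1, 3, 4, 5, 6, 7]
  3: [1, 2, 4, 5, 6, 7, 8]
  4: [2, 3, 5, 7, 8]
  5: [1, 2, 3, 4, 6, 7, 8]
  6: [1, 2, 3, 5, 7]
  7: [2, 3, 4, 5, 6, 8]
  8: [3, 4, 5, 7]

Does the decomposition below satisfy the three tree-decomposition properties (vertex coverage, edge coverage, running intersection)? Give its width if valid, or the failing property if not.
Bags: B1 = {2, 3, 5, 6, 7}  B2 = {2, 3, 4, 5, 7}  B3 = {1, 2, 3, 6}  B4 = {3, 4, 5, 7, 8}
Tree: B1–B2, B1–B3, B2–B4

No — edge (5,1) lies in no bag.

A tree decomposition must satisfy three properties: every vertex lies in some bag; for every edge, both endpoints lie together in some bag; and for every vertex, the bags containing it form a connected subtree. Here edge (5,1) lies in no bag, so the decomposition is invalid.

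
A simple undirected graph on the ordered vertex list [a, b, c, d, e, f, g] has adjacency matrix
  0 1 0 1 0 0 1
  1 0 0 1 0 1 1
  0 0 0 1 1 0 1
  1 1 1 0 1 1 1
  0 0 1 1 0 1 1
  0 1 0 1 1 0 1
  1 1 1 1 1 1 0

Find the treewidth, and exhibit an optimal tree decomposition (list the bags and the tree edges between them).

Each bag holds 4 vertices, so the decomposition has width 3, which upper-bounds the treewidth. Conversely, {a, b, d, g} is a clique of size 4, and the vertices of any clique must share a bag in every tree decomposition; so some bag has ≥ 4 vertices and tw(G) ≥ 3. Combining the bounds, tw(G) = 3.

Treewidth 3.
Bags: B1 = {d, e, f, g}  B2 = {c, d, e, g}  B3 = {b, d, f, g}  B4 = {a, b, d, g}
Tree: B1–B2, B1–B3, B3–B4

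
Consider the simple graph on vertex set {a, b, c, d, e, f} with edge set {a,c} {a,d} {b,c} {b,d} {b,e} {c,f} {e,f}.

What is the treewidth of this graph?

A width-2 tree decomposition is:
Bags: B1 = {a, c, d}  B2 = {b, c, d}  B3 = {b, c, f}  B4 = {b, e, f}
Tree: B1–B2, B2–B3, B3–B4
The largest bag has 3 vertices, giving width 2; this decomposition certifies tw(G) ≤ 2. The edges a–d–b–c–a form a cycle, so G is not a tree and its treewidth is at least 2. The upper and lower bounds meet at 2, so that is the treewidth.

2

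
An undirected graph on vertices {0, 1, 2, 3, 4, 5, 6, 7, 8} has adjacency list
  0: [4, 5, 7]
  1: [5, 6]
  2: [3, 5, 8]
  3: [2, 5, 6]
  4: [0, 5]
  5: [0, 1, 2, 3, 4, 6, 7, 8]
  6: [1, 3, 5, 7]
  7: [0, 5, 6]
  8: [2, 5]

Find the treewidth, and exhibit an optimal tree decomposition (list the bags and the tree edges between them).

Treewidth 2.
Bags: B1 = {5, 6, 7}  B2 = {3, 5, 6}  B3 = {2, 3, 5}  B4 = {2, 5, 8}  B5 = {1, 5, 6}  B6 = {0, 5, 7}  B7 = {0, 4, 5}
Tree: B1–B2, B2–B3, B3–B4, B1–B5, B1–B6, B6–B7

Every bag has size at most 3, so the width is 3 − 1 = 2 and tw(G) ≤ 2. On the other hand G contains the 3-clique {0, 4, 5}. A clique must lie in a single bag of any decomposition, so no decomposition can have width below 2. Combining the bounds, tw(G) = 2.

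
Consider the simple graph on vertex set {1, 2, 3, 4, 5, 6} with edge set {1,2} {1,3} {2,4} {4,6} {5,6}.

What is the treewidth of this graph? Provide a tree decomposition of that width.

The largest bag has 2 vertices, giving width 1; this decomposition certifies tw(G) ≤ 1. Any graph with an edge has treewidth ≥ 1, and G has the edge 3–1. The upper and lower bounds meet at 1, so that is the treewidth.

Treewidth 1.
One such decomposition:
Bags: B1 = {1, 3}  B2 = {1, 2}  B3 = {2, 4}  B4 = {4, 6}  B5 = {5, 6}
Tree: B1–B2, B2–B3, B3–B4, B4–B5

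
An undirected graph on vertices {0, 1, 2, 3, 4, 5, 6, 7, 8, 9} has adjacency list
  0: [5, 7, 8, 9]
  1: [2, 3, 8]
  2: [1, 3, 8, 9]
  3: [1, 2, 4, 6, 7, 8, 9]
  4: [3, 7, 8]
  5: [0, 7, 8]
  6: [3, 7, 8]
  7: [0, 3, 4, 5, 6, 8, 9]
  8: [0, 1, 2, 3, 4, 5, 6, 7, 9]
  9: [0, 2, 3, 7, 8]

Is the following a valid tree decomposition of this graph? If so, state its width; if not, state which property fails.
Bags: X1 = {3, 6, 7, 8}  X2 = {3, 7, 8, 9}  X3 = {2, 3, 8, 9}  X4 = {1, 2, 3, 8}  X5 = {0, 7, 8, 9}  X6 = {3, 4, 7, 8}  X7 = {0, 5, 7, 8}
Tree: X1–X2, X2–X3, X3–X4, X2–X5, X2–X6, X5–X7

Checking the three conditions: (i) the bags cover all of {0, 1, 2, 3, 4, 5, 6, 7, 8, 9}; (ii) for each edge, some bag contains both endpoints; (iii) the bags containing any fixed vertex form a subtree. All hold, so the decomposition is valid with width 4 − 1 = 3.

Yes; width 3.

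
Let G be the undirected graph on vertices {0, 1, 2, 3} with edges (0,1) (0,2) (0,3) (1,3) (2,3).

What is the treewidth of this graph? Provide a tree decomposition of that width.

Treewidth 2.
One optimal decomposition is:
Bags: B1 = {0, 2, 3}  B2 = {0, 1, 3}
Tree: B1–B2

Each bag holds 3 vertices, so the decomposition has width 2, which upper-bounds the treewidth. On the other hand G contains the 3-clique {0, 1, 3}. A clique must lie in a single bag of any decomposition, so no decomposition can have width below 2. The upper and lower bounds meet at 2, so that is the treewidth.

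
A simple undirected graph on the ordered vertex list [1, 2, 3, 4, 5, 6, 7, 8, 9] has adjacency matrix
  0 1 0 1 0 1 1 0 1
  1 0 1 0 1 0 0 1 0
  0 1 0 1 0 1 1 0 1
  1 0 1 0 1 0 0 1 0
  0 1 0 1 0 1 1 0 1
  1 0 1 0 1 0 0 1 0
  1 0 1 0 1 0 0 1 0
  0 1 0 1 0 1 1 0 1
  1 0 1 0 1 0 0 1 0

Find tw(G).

4

A width-4 tree decomposition is:
Bags: B1 = {1, 3, 5, 8, 9}  B2 = {1, 3, 5, 7, 8}  B3 = {1, 3, 5, 6, 8}  B4 = {1, 2, 3, 5, 8}  B5 = {1, 3, 4, 5, 8}
Tree: B1–B2, B2–B3, B3–B4, B4–B5
The largest bag has 5 vertices, giving width 4; this decomposition certifies tw(G) ≤ 4. For the lower bound: the 5 vertex sets {5,9}, {3,7}, {6,8}, {1}, {2} are disjoint, each induces a connected subgraph, and every pair is joined by at least one edge of G. Contracting each set to a single vertex therefore yields K_{5} as a minor, and since treewidth is minor-monotone, tw(G) ≥ tw(K_{5}) = 4. Therefore the treewidth is 4.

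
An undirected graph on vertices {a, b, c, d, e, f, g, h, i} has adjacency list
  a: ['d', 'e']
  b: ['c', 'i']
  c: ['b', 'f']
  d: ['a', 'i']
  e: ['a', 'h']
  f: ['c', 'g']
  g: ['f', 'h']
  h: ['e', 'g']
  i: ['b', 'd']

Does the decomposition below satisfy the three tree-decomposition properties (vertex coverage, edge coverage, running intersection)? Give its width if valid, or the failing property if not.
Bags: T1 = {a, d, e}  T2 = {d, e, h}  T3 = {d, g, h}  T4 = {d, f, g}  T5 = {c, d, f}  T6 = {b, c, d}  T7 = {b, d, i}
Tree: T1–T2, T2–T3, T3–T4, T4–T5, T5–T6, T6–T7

Yes; width 2.

Checking the three conditions: (i) the bags cover all of {a, b, c, d, e, f, g, h, i}; (ii) for each edge, some bag contains both endpoints; (iii) the bags containing any fixed vertex form a subtree. All hold, so the decomposition is valid with width 3 − 1 = 2.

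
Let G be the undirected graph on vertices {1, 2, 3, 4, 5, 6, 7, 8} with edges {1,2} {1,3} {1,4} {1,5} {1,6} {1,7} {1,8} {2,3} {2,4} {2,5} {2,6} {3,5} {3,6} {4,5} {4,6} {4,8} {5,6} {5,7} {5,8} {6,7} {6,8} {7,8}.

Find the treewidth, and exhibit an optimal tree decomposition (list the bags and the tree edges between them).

The largest bag has 5 vertices, giving width 4; this decomposition certifies tw(G) ≤ 4. On the other hand G contains the 5-clique {1, 4, 5, 6, 8}. A clique must lie in a single bag of any decomposition, so no decomposition can have width below 4. Combining the bounds, tw(G) = 4.

Treewidth 4.
One such decomposition:
Bags: B1 = {1, 5, 6, 7, 8}  B2 = {1, 4, 5, 6, 8}  B3 = {1, 2, 4, 5, 6}  B4 = {1, 2, 3, 5, 6}
Tree: B1–B2, B2–B3, B3–B4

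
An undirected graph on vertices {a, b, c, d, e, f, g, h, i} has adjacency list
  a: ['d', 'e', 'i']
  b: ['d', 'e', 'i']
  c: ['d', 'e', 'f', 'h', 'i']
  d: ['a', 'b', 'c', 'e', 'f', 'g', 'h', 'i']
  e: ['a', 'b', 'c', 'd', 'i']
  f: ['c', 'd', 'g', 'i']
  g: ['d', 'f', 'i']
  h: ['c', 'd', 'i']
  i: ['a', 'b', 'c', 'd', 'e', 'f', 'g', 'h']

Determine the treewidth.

A width-3 tree decomposition is:
Bags: B1 = {d, f, g, i}  B2 = {c, d, f, i}  B3 = {c, d, h, i}  B4 = {c, d, e, i}  B5 = {b, d, e, i}  B6 = {a, d, e, i}
Tree: B1–B2, B2–B3, B2–B4, B4–B5, B4–B6
Every bag has size at most 4, so the width is 4 − 1 = 3 and tw(G) ≤ 3. Conversely, {d, f, g, i} is a clique of size 4, and the vertices of any clique must share a bag in every tree decomposition; so some bag has ≥ 4 vertices and tw(G) ≥ 3. Therefore the treewidth is 3.

3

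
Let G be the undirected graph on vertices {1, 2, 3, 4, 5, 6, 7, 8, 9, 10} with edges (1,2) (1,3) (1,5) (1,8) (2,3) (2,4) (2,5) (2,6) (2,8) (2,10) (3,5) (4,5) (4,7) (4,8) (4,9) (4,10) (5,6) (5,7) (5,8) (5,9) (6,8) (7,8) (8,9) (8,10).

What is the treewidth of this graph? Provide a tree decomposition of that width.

Treewidth 3.
One such decomposition:
Bags: B1 = {4, 5, 7, 8}  B2 = {4, 5, 8, 9}  B3 = {2, 4, 5, 8}  B4 = {2, 4, 8, 10}  B5 = {1, 2, 5, 8}  B6 = {2, 5, 6, 8}  B7 = {1, 2, 3, 5}
Tree: B1–B2, B2–B3, B3–B4, B3–B5, B5–B6, B5–B7

The largest bag has 4 vertices, giving width 3; this decomposition certifies tw(G) ≤ 3. On the other hand G contains the 4-clique {2, 4, 8, 10}. A clique must lie in a single bag of any decomposition, so no decomposition can have width below 3. The upper and lower bounds meet at 3, so that is the treewidth.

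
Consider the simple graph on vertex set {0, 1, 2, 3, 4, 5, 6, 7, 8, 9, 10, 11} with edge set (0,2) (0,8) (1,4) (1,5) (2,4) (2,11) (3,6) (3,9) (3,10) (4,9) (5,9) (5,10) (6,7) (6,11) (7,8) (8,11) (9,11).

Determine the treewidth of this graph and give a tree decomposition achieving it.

Treewidth 3.
Bags: B1 = {1, 4, 5, 10}  B2 = {4, 5, 9, 10}  B3 = {3, 4, 9, 10}  B4 = {2, 3, 4, 9}  B5 = {2, 3, 9, 11}  B6 = {2, 3, 6, 11}  B7 = {0, 2, 6, 11}  B8 = {0, 6, 8, 11}  B9 = {0, 6, 7, 8}
Tree: B1–B2, B2–B3, B3–B4, B4–B5, B5–B6, B6–B7, B7–B8, B8–B9

Each bag holds 4 vertices, so the decomposition has width 3, which upper-bounds the treewidth. For the lower bound: the 4 vertex sets {1,5,10}, {4}, {9}, {2,3,6,11} are disjoint, each induces a connected subgraph, and every pair is joined by at least one edge of G. Contracting each set to a single vertex therefore yields K_{4} as a minor, and since treewidth is minor-monotone, tw(G) ≥ tw(K_{4}) = 3. Therefore the treewidth is 3.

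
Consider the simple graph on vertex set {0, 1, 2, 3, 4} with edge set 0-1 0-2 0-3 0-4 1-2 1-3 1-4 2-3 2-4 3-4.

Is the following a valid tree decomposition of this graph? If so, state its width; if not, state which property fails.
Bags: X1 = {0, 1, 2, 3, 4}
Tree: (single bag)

Yes; width 4.

Every vertex of G appears in some bag (union = {0, 1, 2, 3, 4}); every edge is covered by a bag; and for each vertex v the set of bags containing v is connected in the bag tree. The decomposition is therefore valid. The largest bag has 5 vertices, so the width is 4.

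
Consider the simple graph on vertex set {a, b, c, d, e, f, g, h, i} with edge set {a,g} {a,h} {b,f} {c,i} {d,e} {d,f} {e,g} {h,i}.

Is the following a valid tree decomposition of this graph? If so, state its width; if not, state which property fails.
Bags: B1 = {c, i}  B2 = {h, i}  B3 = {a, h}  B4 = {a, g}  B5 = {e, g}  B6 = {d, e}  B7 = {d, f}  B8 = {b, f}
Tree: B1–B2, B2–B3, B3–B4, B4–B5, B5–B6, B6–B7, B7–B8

Yes; width 1.

Vertex coverage: the bags together contain {a, b, c, d, e, f, g, h, i}, the full vertex set. Edge coverage: each edge of G has both endpoints in at least one bag. Running intersection: for every vertex, the bags containing it form a connected subtree. All three properties hold, so this is a valid tree decomposition of width max|bag| − 1 = 1, and hence tw(G) ≤ 1.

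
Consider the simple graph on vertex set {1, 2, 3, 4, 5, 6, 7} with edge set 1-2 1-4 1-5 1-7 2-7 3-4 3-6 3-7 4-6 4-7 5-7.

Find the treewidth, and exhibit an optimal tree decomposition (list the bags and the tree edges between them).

Treewidth 2.
One optimal decomposition is:
Bags: B1 = {1, 2, 7}  B2 = {1, 4, 7}  B3 = {3, 4, 7}  B4 = {3, 4, 6}  B5 = {1, 5, 7}
Tree: B1–B2, B2–B3, B3–B4, B2–B5

The largest bag has 3 vertices, giving width 2; this decomposition certifies tw(G) ≤ 2. On the other hand G contains the 3-clique {3, 4, 6}. A clique must lie in a single bag of any decomposition, so no decomposition can have width below 2. The upper and lower bounds meet at 2, so that is the treewidth.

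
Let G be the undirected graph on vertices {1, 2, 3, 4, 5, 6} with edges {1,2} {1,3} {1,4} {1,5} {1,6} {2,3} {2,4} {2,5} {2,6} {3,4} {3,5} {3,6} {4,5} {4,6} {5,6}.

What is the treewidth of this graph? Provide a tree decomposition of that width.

With just one bag of size 6, the width is 6 − 1 = 5, so tw(G) ≤ 5. Conversely, {1, 2, 3, 4, 5, 6} is a clique of size 6, and the vertices of any clique must share a bag in every tree decomposition; so some bag has ≥ 6 vertices and tw(G) ≥ 5. The upper and lower bounds meet at 5, so that is the treewidth.

Treewidth 5.
One optimal decomposition is:
Bags: B1 = {1, 2, 3, 4, 5, 6}
Tree: (single bag)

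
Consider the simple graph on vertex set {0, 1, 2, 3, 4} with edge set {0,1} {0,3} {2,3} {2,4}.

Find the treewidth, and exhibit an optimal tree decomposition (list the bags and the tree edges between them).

The largest bag has 2 vertices, giving width 1; this decomposition certifies tw(G) ≤ 1. Since G has at least one edge (e.g. 4–2), it is not an edgeless graph, so tw(G) ≥ 1. Therefore the treewidth is 1.

Treewidth 1.
One such decomposition:
Bags: B1 = {2, 4}  B2 = {2, 3}  B3 = {0, 3}  B4 = {0, 1}
Tree: B1–B2, B2–B3, B3–B4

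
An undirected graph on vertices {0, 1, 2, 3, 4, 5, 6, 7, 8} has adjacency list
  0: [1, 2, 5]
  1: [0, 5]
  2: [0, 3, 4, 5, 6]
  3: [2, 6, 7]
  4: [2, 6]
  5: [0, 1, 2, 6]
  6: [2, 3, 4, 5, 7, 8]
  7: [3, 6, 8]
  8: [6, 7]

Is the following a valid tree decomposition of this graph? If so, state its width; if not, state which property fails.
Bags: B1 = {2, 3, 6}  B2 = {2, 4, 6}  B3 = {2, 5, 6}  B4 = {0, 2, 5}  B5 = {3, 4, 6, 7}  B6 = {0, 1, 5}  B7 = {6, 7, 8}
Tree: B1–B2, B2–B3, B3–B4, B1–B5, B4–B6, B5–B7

No — bags containing vertex 4 are not connected in the tree.

A tree decomposition must satisfy three properties: every vertex lies in some bag; for every edge, both endpoints lie together in some bag; and for every vertex, the bags containing it form a connected subtree. Here bags containing vertex 4 are not connected in the tree, so the decomposition is invalid.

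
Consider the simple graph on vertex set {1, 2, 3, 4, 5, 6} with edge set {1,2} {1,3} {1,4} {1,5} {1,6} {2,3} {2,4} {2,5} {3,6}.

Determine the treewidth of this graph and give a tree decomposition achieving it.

Each bag holds 3 vertices, so the decomposition has width 2, which upper-bounds the treewidth. Conversely, {1, 2, 3} is a clique of size 3, and the vertices of any clique must share a bag in every tree decomposition; so some bag has ≥ 3 vertices and tw(G) ≥ 2. Hence tw(G) = 2 exactly.

Treewidth 2.
Bags: B1 = {1, 2, 3}  B2 = {1, 2, 4}  B3 = {1, 2, 5}  B4 = {1, 3, 6}
Tree: B1–B2, B2–B3, B1–B4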